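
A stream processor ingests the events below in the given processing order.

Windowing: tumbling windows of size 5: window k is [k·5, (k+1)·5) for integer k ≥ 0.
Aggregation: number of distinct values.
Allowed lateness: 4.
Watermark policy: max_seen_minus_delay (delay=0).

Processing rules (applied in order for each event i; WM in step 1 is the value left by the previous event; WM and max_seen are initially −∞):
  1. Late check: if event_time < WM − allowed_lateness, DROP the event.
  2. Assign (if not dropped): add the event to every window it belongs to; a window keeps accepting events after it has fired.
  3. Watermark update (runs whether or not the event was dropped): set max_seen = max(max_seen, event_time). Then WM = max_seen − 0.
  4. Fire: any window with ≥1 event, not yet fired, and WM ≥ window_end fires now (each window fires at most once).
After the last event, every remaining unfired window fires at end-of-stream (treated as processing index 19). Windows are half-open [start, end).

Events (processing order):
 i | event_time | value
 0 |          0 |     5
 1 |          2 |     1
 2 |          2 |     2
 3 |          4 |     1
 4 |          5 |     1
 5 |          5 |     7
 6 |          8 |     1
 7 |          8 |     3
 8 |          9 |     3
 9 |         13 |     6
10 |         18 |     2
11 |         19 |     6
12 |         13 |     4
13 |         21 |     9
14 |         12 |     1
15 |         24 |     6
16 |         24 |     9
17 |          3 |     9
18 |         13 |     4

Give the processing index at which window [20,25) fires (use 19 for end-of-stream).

19

i=0 t=0 v=5: → [0,5); WM=0
i=1 t=2 v=1: → [0,5); WM=2
i=2 t=2 v=2: → [0,5); WM=2
i=3 t=4 v=1: → [0,5); WM=4
i=4 t=5 v=1: → [5,10); WM=5; [0,5) fires=3
i=5 t=5 v=7: → [5,10); WM=5
i=6 t=8 v=1: → [5,10); WM=8
i=7 t=8 v=3: → [5,10); WM=8
i=8 t=9 v=3: → [5,10); WM=9
i=9 t=13 v=6: → [10,15); WM=13; [5,10) fires=3
i=10 t=18 v=2: → [15,20); WM=18; [10,15) fires=1
i=11 t=19 v=6: → [15,20); WM=19
i=12 t=13 v=4: DROP (t<19-4); WM=19
i=13 t=21 v=9: → [20,25); WM=21; [15,20) fires=2
i=14 t=12 v=1: DROP (t<21-4); WM=21
i=15 t=24 v=6: → [20,25); WM=24
i=16 t=24 v=9: → [20,25); WM=24
i=17 t=3 v=9: DROP (t<24-4); WM=24
i=18 t=13 v=4: DROP (t<24-4); WM=24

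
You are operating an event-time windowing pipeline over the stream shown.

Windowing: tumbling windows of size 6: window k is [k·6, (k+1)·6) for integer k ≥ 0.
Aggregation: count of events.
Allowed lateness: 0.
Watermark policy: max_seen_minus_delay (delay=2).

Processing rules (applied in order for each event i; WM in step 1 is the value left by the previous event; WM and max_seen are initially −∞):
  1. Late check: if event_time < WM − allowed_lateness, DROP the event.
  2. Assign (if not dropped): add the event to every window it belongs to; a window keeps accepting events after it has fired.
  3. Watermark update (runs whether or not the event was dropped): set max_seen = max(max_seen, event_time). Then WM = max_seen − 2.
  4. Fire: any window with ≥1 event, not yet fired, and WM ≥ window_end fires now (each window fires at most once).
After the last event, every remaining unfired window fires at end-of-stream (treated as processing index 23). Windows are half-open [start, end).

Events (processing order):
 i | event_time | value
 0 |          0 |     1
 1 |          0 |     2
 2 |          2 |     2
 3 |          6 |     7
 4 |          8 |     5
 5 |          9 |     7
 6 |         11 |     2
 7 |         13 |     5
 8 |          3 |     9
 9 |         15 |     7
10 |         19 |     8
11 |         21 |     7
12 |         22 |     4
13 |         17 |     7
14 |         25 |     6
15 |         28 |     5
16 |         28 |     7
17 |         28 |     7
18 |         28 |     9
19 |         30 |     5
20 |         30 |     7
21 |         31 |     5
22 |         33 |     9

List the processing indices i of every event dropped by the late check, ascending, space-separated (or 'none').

i=0 t=0 v=1: → [0,6); WM=-2
i=1 t=0 v=2: → [0,6); WM=-2
i=2 t=2 v=2: → [0,6); WM=0
i=3 t=6 v=7: → [6,12); WM=4
i=4 t=8 v=5: → [6,12); WM=6; [0,6) fires=3
i=5 t=9 v=7: → [6,12); WM=7
i=6 t=11 v=2: → [6,12); WM=9
i=7 t=13 v=5: → [12,18); WM=11
i=8 t=3 v=9: DROP (t<11-0); WM=11
i=9 t=15 v=7: → [12,18); WM=13; [6,12) fires=4
i=10 t=19 v=8: → [18,24); WM=17
i=11 t=21 v=7: → [18,24); WM=19; [12,18) fires=2
i=12 t=22 v=4: → [18,24); WM=20
i=13 t=17 v=7: DROP (t<20-0); WM=20
i=14 t=25 v=6: → [24,30); WM=23
i=15 t=28 v=5: → [24,30); WM=26; [18,24) fires=3
i=16 t=28 v=7: → [24,30); WM=26
i=17 t=28 v=7: → [24,30); WM=26
i=18 t=28 v=9: → [24,30); WM=26
i=19 t=30 v=5: → [30,36); WM=28
i=20 t=30 v=7: → [30,36); WM=28
i=21 t=31 v=5: → [30,36); WM=29
i=22 t=33 v=9: → [30,36); WM=31; [24,30) fires=5

8 13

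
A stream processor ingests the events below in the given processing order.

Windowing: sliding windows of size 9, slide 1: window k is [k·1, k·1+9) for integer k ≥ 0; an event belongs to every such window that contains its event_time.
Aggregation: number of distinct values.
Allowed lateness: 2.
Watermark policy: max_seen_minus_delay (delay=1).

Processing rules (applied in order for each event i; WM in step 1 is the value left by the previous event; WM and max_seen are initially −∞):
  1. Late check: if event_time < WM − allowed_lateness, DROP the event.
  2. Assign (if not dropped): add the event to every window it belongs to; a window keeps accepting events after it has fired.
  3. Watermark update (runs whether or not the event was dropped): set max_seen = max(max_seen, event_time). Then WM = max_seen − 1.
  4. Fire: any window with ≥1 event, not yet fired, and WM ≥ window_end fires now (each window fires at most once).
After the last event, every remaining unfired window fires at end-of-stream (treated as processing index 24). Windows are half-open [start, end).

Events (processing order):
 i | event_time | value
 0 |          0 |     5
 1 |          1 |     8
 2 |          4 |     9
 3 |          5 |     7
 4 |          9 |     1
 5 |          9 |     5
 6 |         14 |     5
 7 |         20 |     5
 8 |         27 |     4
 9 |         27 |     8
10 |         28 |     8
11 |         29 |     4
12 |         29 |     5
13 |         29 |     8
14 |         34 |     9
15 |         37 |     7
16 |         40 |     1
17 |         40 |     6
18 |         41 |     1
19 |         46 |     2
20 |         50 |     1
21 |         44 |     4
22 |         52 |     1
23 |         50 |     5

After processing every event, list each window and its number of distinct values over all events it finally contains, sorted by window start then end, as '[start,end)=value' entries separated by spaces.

i=0 t=0 v=5: → [0,9); WM=-1
i=1 t=1 v=8: → [1,10),[0,9); WM=0
i=2 t=4 v=9: → [4,13),[3,12),[2,11),[1,10),[0,9); WM=3
i=3 t=5 v=7: → [5,14),[4,13),[3,12),[2,11),[1,10),[0,9); WM=4
i=4 t=9 v=1: → [9,18),[8,17),[7,16),[6,15),[5,14),[4,13),[3,12),[2,11),[1,10); WM=8
i=5 t=9 v=5: → [9,18),[8,17),[7,16),[6,15),[5,14),[4,13),[3,12),[2,11),[1,10); WM=8
i=6 t=14 v=5: → [14,23),[13,22),[12,21),[11,20),[10,19),[9,18),[8,17),[7,16),[6,15); WM=13; [0,9) fires=4 [1,10) fires=5 [2,11) fires=4 [3,12) fires=4 [4,13) fires=4
i=7 t=20 v=5: → [20,29),[19,28),[18,27),[17,26),[16,25),[15,24),[14,23),[13,22),[12,21); WM=19; [5,14) fires=3 [6,15) fires=2 [7,16) fires=2 [8,17) fires=2 [9,18) fires=2 [10,19) fires=1
i=8 t=27 v=4: → [27,36),[26,35),[25,34),[24,33),[23,32),[22,31),[21,30),[20,29),[19,28); WM=26; [11,20) fires=1 [12,21) fires=1 [13,22) fires=1 [14,23) fires=1 [15,24) fires=1 [16,25) fires=1 [17,26) fires=1
i=9 t=27 v=8: → [27,36),[26,35),[25,34),[24,33),[23,32),[22,31),[21,30),[20,29),[19,28); WM=26
i=10 t=28 v=8: → [28,37),[27,36),[26,35),[25,34),[24,33),[23,32),[22,31),[21,30),[20,29); WM=27; [18,27) fires=1
i=11 t=29 v=4: → [29,38),[28,37),[27,36),[26,35),[25,34),[24,33),[23,32),[22,31),[21,30); WM=28; [19,28) fires=3
i=12 t=29 v=5: → [29,38),[28,37),[27,36),[26,35),[25,34),[24,33),[23,32),[22,31),[21,30); WM=28
i=13 t=29 v=8: → [29,38),[28,37),[27,36),[26,35),[25,34),[24,33),[23,32),[22,31),[21,30); WM=28
i=14 t=34 v=9: → [34,43),[33,42),[32,41),[31,40),[30,39),[29,38),[28,37),[27,36),[26,35); WM=33; [20,29) fires=3 [21,30) fires=3 [22,31) fires=3 [23,32) fires=3 [24,33) fires=3
i=15 t=37 v=7: → [37,46),[36,45),[35,44),[34,43),[33,42),[32,41),[31,40),[30,39),[29,38); WM=36; [25,34) fires=3 [26,35) fires=4 [27,36) fires=4
i=16 t=40 v=1: → [40,49),[39,48),[38,47),[37,46),[36,45),[35,44),[34,43),[33,42),[32,41); WM=39; [28,37) fires=4 [29,38) fires=5 [30,39) fires=2
i=17 t=40 v=6: → [40,49),[39,48),[38,47),[37,46),[36,45),[35,44),[34,43),[33,42),[32,41); WM=39
i=18 t=41 v=1: → [41,50),[40,49),[39,48),[38,47),[37,46),[36,45),[35,44),[34,43),[33,42); WM=40; [31,40) fires=2
i=19 t=46 v=2: → [46,55),[45,54),[44,53),[43,52),[42,51),[41,50),[40,49),[39,48),[38,47); WM=45; [32,41) fires=4 [33,42) fires=4 [34,43) fires=4 [35,44) fires=3 [36,45) fires=3
i=20 t=50 v=1: → [50,59),[49,58),[48,57),[47,56),[46,55),[45,54),[44,53),[43,52),[42,51); WM=49; [37,46) fires=3 [38,47) fires=3 [39,48) fires=3 [40,49) fires=3
i=21 t=44 v=4: DROP (t<49-2); WM=49
i=22 t=52 v=1: → [52,61),[51,60),[50,59),[49,58),[48,57),[47,56),[46,55),[45,54),[44,53); WM=51; [41,50) fires=2 [42,51) fires=2
i=23 t=50 v=5: → [50,59),[49,58),[48,57),[47,56),[46,55),[45,54),[44,53),[43,52),[42,51); WM=51

[0,9)=4 [1,10)=5 [2,11)=4 [3,12)=4 [4,13)=4 [5,14)=3 [6,15)=2 [7,16)=2 [8,17)=2 [9,18)=2 [10,19)=1 [11,20)=1 [12,21)=1 [13,22)=1 [14,23)=1 [15,24)=1 [16,25)=1 [17,26)=1 [18,27)=1 [19,28)=3 [20,29)=3 [21,30)=3 [22,31)=3 [23,32)=3 [24,33)=3 [25,34)=3 [26,35)=4 [27,36)=4 [28,37)=4 [29,38)=5 [30,39)=2 [31,40)=2 [32,41)=4 [33,42)=4 [34,43)=4 [35,44)=3 [36,45)=3 [37,46)=3 [38,47)=3 [39,48)=3 [40,49)=3 [41,50)=2 [42,51)=3 [43,52)=3 [44,53)=3 [45,54)=3 [46,55)=3 [47,56)=2 [48,57)=2 [49,58)=2 [50,59)=2 [51,60)=1 [52,61)=1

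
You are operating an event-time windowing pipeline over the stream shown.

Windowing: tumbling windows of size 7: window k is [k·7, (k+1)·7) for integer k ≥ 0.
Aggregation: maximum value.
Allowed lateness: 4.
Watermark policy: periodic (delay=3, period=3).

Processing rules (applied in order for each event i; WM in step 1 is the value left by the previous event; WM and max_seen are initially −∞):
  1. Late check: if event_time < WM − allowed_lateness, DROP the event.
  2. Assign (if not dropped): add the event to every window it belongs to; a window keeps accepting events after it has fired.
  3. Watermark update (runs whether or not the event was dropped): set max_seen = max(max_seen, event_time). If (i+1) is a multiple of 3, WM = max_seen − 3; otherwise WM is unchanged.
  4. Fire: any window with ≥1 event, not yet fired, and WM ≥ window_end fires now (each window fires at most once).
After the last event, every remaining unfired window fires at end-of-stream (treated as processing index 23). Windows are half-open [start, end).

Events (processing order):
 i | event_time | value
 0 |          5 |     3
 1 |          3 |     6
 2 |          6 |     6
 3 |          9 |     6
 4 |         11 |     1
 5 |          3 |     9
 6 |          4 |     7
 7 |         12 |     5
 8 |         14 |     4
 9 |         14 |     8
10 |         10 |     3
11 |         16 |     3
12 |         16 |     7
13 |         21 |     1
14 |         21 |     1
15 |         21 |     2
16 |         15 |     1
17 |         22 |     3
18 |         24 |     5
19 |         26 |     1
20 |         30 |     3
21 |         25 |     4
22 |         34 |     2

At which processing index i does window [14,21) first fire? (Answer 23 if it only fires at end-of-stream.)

20

i=0 t=5 v=3: → [0,7); WM=−∞
i=1 t=3 v=6: → [0,7); WM=−∞
i=2 t=6 v=6: → [0,7); WM=3
i=3 t=9 v=6: → [7,14); WM=3
i=4 t=11 v=1: → [7,14); WM=3
i=5 t=3 v=9: → [0,7); WM=8; [0,7) fires=9
i=6 t=4 v=7: → [0,7); WM=8
i=7 t=12 v=5: → [7,14); WM=8
i=8 t=14 v=4: → [14,21); WM=11
i=9 t=14 v=8: → [14,21); WM=11
i=10 t=10 v=3: → [7,14); WM=11
i=11 t=16 v=3: → [14,21); WM=13
i=12 t=16 v=7: → [14,21); WM=13
i=13 t=21 v=1: → [21,28); WM=13
i=14 t=21 v=1: → [21,28); WM=18; [7,14) fires=6
i=15 t=21 v=2: → [21,28); WM=18
i=16 t=15 v=1: → [14,21); WM=18
i=17 t=22 v=3: → [21,28); WM=19
i=18 t=24 v=5: → [21,28); WM=19
i=19 t=26 v=1: → [21,28); WM=19
i=20 t=30 v=3: → [28,35); WM=27; [14,21) fires=8
i=21 t=25 v=4: → [21,28); WM=27
i=22 t=34 v=2: → [28,35); WM=27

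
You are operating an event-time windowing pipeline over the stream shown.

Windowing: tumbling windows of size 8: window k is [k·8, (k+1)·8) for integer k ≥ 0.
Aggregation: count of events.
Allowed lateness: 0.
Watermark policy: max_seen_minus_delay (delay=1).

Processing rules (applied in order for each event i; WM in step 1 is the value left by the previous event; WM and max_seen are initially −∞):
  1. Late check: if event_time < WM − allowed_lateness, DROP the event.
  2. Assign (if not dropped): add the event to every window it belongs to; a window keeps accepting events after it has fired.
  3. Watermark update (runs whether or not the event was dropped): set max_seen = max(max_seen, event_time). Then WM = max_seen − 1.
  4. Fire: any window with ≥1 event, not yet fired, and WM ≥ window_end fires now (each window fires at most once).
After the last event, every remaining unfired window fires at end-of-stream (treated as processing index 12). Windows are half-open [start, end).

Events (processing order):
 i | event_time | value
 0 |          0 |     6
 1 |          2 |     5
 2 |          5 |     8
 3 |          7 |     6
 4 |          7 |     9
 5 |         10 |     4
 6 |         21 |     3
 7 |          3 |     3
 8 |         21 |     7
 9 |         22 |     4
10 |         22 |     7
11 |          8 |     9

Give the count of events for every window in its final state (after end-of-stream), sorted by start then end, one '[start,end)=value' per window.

[0,8)=5 [8,16)=1 [16,24)=4

i=0 t=0 v=6: → [0,8); WM=-1
i=1 t=2 v=5: → [0,8); WM=1
i=2 t=5 v=8: → [0,8); WM=4
i=3 t=7 v=6: → [0,8); WM=6
i=4 t=7 v=9: → [0,8); WM=6
i=5 t=10 v=4: → [8,16); WM=9; [0,8) fires=5
i=6 t=21 v=3: → [16,24); WM=20; [8,16) fires=1
i=7 t=3 v=3: DROP (t<20-0); WM=20
i=8 t=21 v=7: → [16,24); WM=20
i=9 t=22 v=4: → [16,24); WM=21
i=10 t=22 v=7: → [16,24); WM=21
i=11 t=8 v=9: DROP (t<21-0); WM=21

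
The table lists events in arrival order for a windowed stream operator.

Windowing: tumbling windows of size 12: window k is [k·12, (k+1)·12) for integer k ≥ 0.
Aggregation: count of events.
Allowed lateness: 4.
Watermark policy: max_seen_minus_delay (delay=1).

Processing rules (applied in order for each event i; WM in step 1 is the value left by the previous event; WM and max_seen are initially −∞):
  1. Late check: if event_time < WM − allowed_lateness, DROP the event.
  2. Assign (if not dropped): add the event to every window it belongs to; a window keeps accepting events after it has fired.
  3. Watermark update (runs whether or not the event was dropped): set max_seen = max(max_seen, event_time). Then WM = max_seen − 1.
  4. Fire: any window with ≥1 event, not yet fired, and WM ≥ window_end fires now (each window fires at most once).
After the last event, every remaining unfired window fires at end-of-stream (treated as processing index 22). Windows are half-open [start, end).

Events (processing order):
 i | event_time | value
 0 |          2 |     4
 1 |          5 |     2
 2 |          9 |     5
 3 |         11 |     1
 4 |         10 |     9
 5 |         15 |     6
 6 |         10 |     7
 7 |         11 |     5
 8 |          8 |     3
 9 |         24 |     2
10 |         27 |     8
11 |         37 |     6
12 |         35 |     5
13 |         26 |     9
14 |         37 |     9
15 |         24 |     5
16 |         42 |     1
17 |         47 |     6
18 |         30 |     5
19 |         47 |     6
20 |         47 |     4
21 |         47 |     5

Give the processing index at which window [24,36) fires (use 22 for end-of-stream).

i=0 t=2 v=4: → [0,12); WM=1
i=1 t=5 v=2: → [0,12); WM=4
i=2 t=9 v=5: → [0,12); WM=8
i=3 t=11 v=1: → [0,12); WM=10
i=4 t=10 v=9: → [0,12); WM=10
i=5 t=15 v=6: → [12,24); WM=14; [0,12) fires=5
i=6 t=10 v=7: → [0,12); WM=14
i=7 t=11 v=5: → [0,12); WM=14
i=8 t=8 v=3: DROP (t<14-4); WM=14
i=9 t=24 v=2: → [24,36); WM=23
i=10 t=27 v=8: → [24,36); WM=26; [12,24) fires=1
i=11 t=37 v=6: → [36,48); WM=36; [24,36) fires=2
i=12 t=35 v=5: → [24,36); WM=36
i=13 t=26 v=9: DROP (t<36-4); WM=36
i=14 t=37 v=9: → [36,48); WM=36
i=15 t=24 v=5: DROP (t<36-4); WM=36
i=16 t=42 v=1: → [36,48); WM=41
i=17 t=47 v=6: → [36,48); WM=46
i=18 t=30 v=5: DROP (t<46-4); WM=46
i=19 t=47 v=6: → [36,48); WM=46
i=20 t=47 v=4: → [36,48); WM=46
i=21 t=47 v=5: → [36,48); WM=46

11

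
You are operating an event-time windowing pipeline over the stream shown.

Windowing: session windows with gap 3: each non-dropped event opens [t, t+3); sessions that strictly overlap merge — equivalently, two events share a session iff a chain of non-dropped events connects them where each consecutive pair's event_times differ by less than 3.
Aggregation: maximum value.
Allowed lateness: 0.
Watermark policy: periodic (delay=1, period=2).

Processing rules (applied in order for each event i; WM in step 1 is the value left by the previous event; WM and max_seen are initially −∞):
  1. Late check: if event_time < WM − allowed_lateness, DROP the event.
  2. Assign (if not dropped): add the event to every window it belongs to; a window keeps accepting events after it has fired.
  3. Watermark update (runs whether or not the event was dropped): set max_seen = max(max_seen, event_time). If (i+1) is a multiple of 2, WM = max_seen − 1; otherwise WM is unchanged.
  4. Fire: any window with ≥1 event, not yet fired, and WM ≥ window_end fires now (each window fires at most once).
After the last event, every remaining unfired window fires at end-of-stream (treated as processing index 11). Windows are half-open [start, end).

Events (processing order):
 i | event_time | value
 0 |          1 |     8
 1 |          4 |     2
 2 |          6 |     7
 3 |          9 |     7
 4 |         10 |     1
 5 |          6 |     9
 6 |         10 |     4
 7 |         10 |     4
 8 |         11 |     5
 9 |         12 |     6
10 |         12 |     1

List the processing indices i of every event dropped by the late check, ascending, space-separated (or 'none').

i=0 t=1 v=8: → [1,4); WM=−∞
i=1 t=4 v=2: → [4,7); WM=3
i=2 t=6 v=7: → [4,9); WM=3
i=3 t=9 v=7: → [9,12); WM=8
i=4 t=10 v=1: → [9,13); WM=8
i=5 t=6 v=9: DROP (t<8-0); WM=9
i=6 t=10 v=4: → [9,13); WM=9
i=7 t=10 v=4: → [9,13); WM=9
i=8 t=11 v=5: → [9,14); WM=9
i=9 t=12 v=6: → [9,15); WM=11
i=10 t=12 v=1: → [9,15); WM=11

5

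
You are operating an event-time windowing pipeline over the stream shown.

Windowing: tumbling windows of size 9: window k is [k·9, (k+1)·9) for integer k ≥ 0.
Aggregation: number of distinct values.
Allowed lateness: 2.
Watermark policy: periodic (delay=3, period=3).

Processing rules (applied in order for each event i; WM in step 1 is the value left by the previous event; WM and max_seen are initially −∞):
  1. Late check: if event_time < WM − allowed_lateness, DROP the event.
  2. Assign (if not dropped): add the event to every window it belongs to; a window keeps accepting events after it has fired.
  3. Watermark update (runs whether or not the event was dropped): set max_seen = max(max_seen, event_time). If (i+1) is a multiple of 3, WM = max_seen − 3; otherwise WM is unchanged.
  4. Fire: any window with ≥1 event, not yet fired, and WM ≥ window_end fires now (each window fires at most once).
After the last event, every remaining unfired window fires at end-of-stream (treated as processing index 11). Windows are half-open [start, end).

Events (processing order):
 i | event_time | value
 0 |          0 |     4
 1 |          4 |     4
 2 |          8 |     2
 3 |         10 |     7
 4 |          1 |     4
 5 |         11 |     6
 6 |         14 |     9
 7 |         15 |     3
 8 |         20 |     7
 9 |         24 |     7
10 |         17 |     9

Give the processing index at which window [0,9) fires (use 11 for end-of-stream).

8

i=0 t=0 v=4: → [0,9); WM=−∞
i=1 t=4 v=4: → [0,9); WM=−∞
i=2 t=8 v=2: → [0,9); WM=5
i=3 t=10 v=7: → [9,18); WM=5
i=4 t=1 v=4: DROP (t<5-2); WM=5
i=5 t=11 v=6: → [9,18); WM=8
i=6 t=14 v=9: → [9,18); WM=8
i=7 t=15 v=3: → [9,18); WM=8
i=8 t=20 v=7: → [18,27); WM=17; [0,9) fires=2
i=9 t=24 v=7: → [18,27); WM=17
i=10 t=17 v=9: → [9,18); WM=17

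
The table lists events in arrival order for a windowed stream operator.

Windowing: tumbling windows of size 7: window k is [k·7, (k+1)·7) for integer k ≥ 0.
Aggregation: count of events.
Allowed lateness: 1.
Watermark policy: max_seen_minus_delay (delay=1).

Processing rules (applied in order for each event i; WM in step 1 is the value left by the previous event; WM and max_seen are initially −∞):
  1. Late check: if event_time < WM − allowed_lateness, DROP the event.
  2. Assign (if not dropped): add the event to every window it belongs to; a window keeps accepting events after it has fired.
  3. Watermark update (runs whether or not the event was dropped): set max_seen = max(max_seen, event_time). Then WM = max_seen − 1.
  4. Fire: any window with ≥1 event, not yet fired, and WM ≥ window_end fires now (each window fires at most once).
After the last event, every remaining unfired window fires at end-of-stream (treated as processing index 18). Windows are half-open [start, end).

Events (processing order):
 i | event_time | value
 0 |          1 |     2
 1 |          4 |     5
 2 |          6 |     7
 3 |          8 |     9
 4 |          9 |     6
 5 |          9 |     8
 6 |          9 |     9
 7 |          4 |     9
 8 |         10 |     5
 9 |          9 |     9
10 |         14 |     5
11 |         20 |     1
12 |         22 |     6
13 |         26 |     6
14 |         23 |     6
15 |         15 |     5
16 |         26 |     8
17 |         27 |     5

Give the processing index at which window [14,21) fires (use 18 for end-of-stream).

i=0 t=1 v=2: → [0,7); WM=0
i=1 t=4 v=5: → [0,7); WM=3
i=2 t=6 v=7: → [0,7); WM=5
i=3 t=8 v=9: → [7,14); WM=7; [0,7) fires=3
i=4 t=9 v=6: → [7,14); WM=8
i=5 t=9 v=8: → [7,14); WM=8
i=6 t=9 v=9: → [7,14); WM=8
i=7 t=4 v=9: DROP (t<8-1); WM=8
i=8 t=10 v=5: → [7,14); WM=9
i=9 t=9 v=9: → [7,14); WM=9
i=10 t=14 v=5: → [14,21); WM=13
i=11 t=20 v=1: → [14,21); WM=19; [7,14) fires=6
i=12 t=22 v=6: → [21,28); WM=21; [14,21) fires=2
i=13 t=26 v=6: → [21,28); WM=25
i=14 t=23 v=6: DROP (t<25-1); WM=25
i=15 t=15 v=5: DROP (t<25-1); WM=25
i=16 t=26 v=8: → [21,28); WM=25
i=17 t=27 v=5: → [21,28); WM=26

12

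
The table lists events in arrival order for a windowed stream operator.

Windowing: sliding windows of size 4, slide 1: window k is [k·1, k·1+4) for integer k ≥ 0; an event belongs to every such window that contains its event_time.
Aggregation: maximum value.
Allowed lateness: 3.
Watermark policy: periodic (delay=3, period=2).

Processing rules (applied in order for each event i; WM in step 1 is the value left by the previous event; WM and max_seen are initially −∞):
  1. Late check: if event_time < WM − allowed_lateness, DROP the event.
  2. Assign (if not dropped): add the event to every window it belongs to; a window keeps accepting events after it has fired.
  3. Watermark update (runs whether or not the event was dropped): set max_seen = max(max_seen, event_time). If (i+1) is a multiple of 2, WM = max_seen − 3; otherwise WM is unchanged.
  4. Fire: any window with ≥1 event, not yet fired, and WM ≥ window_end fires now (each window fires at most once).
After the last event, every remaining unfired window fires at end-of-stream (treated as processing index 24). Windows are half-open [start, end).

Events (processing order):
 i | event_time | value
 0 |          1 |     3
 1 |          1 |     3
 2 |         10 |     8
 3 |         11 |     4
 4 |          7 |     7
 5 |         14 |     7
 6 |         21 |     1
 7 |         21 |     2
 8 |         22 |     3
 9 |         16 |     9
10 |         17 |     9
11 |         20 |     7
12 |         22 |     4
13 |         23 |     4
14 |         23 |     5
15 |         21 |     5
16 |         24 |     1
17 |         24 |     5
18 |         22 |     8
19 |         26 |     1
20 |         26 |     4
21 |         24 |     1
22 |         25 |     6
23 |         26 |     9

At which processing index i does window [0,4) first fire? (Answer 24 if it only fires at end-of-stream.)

i=0 t=1 v=3: → [1,5),[0,4); WM=−∞
i=1 t=1 v=3: → [1,5),[0,4); WM=-2
i=2 t=10 v=8: → [10,14),[9,13),[8,12),[7,11); WM=-2
i=3 t=11 v=4: → [11,15),[10,14),[9,13),[8,12); WM=8; [0,4) fires=3 [1,5) fires=3
i=4 t=7 v=7: → [7,11),[6,10),[5,9),[4,8); WM=8; [4,8) fires=7
i=5 t=14 v=7: → [14,18),[13,17),[12,16),[11,15); WM=11; [5,9) fires=7 [6,10) fires=7 [7,11) fires=8
i=6 t=21 v=1: → [21,25),[20,24),[19,23),[18,22); WM=11
i=7 t=21 v=2: → [21,25),[20,24),[19,23),[18,22); WM=18; [8,12) fires=8 [9,13) fires=8 [10,14) fires=8 [11,15) fires=7 [12,16) fires=7 [13,17) fires=7 [14,18) fires=7
i=8 t=22 v=3: → [22,26),[21,25),[20,24),[19,23); WM=18
i=9 t=16 v=9: → [16,20),[15,19),[14,18),[13,17); WM=19; [15,19) fires=9
i=10 t=17 v=9: → [17,21),[16,20),[15,19),[14,18); WM=19
i=11 t=20 v=7: → [20,24),[19,23),[18,22),[17,21); WM=19
i=12 t=22 v=4: → [22,26),[21,25),[20,24),[19,23); WM=19
i=13 t=23 v=4: → [23,27),[22,26),[21,25),[20,24); WM=20; [16,20) fires=9
i=14 t=23 v=5: → [23,27),[22,26),[21,25),[20,24); WM=20
i=15 t=21 v=5: → [21,25),[20,24),[19,23),[18,22); WM=20
i=16 t=24 v=1: → [24,28),[23,27),[22,26),[21,25); WM=20
i=17 t=24 v=5: → [24,28),[23,27),[22,26),[21,25); WM=21; [17,21) fires=9
i=18 t=22 v=8: → [22,26),[21,25),[20,24),[19,23); WM=21
i=19 t=26 v=1: → [26,30),[25,29),[24,28),[23,27); WM=23; [18,22) fires=7 [19,23) fires=8
i=20 t=26 v=4: → [26,30),[25,29),[24,28),[23,27); WM=23
i=21 t=24 v=1: → [24,28),[23,27),[22,26),[21,25); WM=23
i=22 t=25 v=6: → [25,29),[24,28),[23,27),[22,26); WM=23
i=23 t=26 v=9: → [26,30),[25,29),[24,28),[23,27); WM=23

3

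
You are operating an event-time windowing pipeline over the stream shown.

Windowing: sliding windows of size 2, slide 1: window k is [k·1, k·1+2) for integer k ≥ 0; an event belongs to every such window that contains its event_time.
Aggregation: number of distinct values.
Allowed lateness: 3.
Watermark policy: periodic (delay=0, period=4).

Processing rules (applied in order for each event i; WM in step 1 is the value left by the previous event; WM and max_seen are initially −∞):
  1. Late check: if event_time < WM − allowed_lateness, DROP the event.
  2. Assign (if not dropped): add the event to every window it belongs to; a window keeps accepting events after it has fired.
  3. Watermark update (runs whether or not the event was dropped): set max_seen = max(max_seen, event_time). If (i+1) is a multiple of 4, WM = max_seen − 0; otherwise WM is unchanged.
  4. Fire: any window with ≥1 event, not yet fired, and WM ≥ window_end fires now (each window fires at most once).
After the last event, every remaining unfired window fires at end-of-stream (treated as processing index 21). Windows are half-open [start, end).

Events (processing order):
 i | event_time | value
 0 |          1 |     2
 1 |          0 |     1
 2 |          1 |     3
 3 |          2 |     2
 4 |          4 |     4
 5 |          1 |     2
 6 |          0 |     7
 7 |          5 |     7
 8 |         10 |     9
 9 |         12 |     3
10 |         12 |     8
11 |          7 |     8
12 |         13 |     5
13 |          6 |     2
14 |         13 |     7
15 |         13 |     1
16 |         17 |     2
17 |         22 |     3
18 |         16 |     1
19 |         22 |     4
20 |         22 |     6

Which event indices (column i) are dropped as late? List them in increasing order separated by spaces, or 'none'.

i=0 t=1 v=2: → [1,3),[0,2); WM=−∞
i=1 t=0 v=1: → [0,2); WM=−∞
i=2 t=1 v=3: → [1,3),[0,2); WM=−∞
i=3 t=2 v=2: → [2,4),[1,3); WM=2; [0,2) fires=3
i=4 t=4 v=4: → [4,6),[3,5); WM=2
i=5 t=1 v=2: → [1,3),[0,2); WM=2
i=6 t=0 v=7: → [0,2); WM=2
i=7 t=5 v=7: → [5,7),[4,6); WM=5; [1,3) fires=2 [2,4) fires=1 [3,5) fires=1
i=8 t=10 v=9: → [10,12),[9,11); WM=5
i=9 t=12 v=3: → [12,14),[11,13); WM=5
i=10 t=12 v=8: → [12,14),[11,13); WM=5
i=11 t=7 v=8: → [7,9),[6,8); WM=12; [4,6) fires=2 [5,7) fires=1 [6,8) fires=1 [7,9) fires=1 [9,11) fires=1 [10,12) fires=1
i=12 t=13 v=5: → [13,15),[12,14); WM=12
i=13 t=6 v=2: DROP (t<12-3); WM=12
i=14 t=13 v=7: → [13,15),[12,14); WM=12
i=15 t=13 v=1: → [13,15),[12,14); WM=13; [11,13) fires=2
i=16 t=17 v=2: → [17,19),[16,18); WM=13
i=17 t=22 v=3: → [22,24),[21,23); WM=13
i=18 t=16 v=1: → [16,18),[15,17); WM=13
i=19 t=22 v=4: → [22,24),[21,23); WM=22; [12,14) fires=5 [13,15) fires=3 [15,17) fires=1 [16,18) fires=2 [17,19) fires=1
i=20 t=22 v=6: → [22,24),[21,23); WM=22

13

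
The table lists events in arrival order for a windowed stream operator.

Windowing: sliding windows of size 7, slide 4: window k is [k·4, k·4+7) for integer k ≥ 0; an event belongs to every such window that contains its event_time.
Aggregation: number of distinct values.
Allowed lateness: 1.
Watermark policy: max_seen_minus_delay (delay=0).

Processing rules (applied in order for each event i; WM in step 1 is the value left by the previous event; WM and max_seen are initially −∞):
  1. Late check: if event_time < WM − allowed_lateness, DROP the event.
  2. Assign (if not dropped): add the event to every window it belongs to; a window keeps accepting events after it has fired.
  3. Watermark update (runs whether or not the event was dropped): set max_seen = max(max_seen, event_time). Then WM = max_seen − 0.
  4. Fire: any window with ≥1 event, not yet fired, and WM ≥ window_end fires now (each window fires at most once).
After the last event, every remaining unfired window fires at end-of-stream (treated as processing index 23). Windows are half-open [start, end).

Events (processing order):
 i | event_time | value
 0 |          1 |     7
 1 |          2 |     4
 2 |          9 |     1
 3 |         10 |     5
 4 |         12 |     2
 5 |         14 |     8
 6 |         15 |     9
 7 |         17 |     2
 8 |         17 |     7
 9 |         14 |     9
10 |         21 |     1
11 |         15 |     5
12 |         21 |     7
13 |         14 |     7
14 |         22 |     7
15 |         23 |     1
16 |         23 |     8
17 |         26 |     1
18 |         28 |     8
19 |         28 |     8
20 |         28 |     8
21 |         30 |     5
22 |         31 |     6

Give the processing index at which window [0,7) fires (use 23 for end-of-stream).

2

i=0 t=1 v=7: → [0,7); WM=1
i=1 t=2 v=4: → [0,7); WM=2
i=2 t=9 v=1: → [8,15),[4,11); WM=9; [0,7) fires=2
i=3 t=10 v=5: → [8,15),[4,11); WM=10
i=4 t=12 v=2: → [12,19),[8,15); WM=12; [4,11) fires=2
i=5 t=14 v=8: → [12,19),[8,15); WM=14
i=6 t=15 v=9: → [12,19); WM=15; [8,15) fires=4
i=7 t=17 v=2: → [16,23),[12,19); WM=17
i=8 t=17 v=7: → [16,23),[12,19); WM=17
i=9 t=14 v=9: DROP (t<17-1); WM=17
i=10 t=21 v=1: → [20,27),[16,23); WM=21; [12,19) fires=4
i=11 t=15 v=5: DROP (t<21-1); WM=21
i=12 t=21 v=7: → [20,27),[16,23); WM=21
i=13 t=14 v=7: DROP (t<21-1); WM=21
i=14 t=22 v=7: → [20,27),[16,23); WM=22
i=15 t=23 v=1: → [20,27); WM=23; [16,23) fires=3
i=16 t=23 v=8: → [20,27); WM=23
i=17 t=26 v=1: → [24,31),[20,27); WM=26
i=18 t=28 v=8: → [28,35),[24,31); WM=28; [20,27) fires=3
i=19 t=28 v=8: → [28,35),[24,31); WM=28
i=20 t=28 v=8: → [28,35),[24,31); WM=28
i=21 t=30 v=5: → [28,35),[24,31); WM=30
i=22 t=31 v=6: → [28,35); WM=31; [24,31) fires=3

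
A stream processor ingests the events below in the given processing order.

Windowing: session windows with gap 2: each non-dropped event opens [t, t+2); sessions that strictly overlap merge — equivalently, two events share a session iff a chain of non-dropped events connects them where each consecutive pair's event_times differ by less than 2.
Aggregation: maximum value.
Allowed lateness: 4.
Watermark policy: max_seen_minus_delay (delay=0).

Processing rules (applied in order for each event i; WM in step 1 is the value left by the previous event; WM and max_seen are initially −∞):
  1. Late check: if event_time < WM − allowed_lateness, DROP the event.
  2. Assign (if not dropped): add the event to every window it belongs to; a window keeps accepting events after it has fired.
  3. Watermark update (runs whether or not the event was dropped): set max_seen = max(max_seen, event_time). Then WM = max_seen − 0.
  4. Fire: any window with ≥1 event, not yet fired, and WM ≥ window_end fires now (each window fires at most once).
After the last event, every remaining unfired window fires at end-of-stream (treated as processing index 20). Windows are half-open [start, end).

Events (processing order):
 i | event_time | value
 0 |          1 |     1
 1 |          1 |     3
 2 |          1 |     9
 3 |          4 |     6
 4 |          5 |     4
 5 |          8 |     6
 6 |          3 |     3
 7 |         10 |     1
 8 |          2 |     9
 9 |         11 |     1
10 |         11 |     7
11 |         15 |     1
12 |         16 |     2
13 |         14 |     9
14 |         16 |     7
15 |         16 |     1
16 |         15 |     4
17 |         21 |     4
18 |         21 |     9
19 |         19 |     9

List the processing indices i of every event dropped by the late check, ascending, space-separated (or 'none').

6 8

i=0 t=1 v=1: → [1,3); WM=1
i=1 t=1 v=3: → [1,3); WM=1
i=2 t=1 v=9: → [1,3); WM=1
i=3 t=4 v=6: → [4,6); WM=4
i=4 t=5 v=4: → [4,7); WM=5
i=5 t=8 v=6: → [8,10); WM=8
i=6 t=3 v=3: DROP (t<8-4); WM=8
i=7 t=10 v=1: → [10,12); WM=10
i=8 t=2 v=9: DROP (t<10-4); WM=10
i=9 t=11 v=1: → [10,13); WM=11
i=10 t=11 v=7: → [10,13); WM=11
i=11 t=15 v=1: → [15,17); WM=15
i=12 t=16 v=2: → [15,18); WM=16
i=13 t=14 v=9: → [14,18); WM=16
i=14 t=16 v=7: → [14,18); WM=16
i=15 t=16 v=1: → [14,18); WM=16
i=16 t=15 v=4: → [14,18); WM=16
i=17 t=21 v=4: → [21,23); WM=21
i=18 t=21 v=9: → [21,23); WM=21
i=19 t=19 v=9: → [19,21); WM=21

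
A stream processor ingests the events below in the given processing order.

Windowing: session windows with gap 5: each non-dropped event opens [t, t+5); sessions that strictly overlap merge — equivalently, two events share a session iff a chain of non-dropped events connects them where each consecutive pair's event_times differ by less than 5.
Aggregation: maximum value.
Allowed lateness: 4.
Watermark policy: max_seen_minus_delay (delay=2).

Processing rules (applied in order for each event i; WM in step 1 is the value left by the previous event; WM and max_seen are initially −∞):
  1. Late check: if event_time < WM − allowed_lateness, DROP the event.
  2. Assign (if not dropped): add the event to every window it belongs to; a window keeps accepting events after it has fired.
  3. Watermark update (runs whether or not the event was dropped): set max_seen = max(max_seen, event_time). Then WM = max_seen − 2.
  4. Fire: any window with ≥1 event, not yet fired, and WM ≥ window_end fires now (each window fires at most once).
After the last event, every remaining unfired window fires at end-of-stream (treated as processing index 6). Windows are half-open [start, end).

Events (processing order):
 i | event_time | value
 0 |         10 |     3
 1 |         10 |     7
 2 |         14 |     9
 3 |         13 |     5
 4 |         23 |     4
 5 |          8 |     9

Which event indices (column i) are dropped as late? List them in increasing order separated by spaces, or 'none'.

5

i=0 t=10 v=3: → [10,15); WM=8
i=1 t=10 v=7: → [10,15); WM=8
i=2 t=14 v=9: → [10,19); WM=12
i=3 t=13 v=5: → [10,19); WM=12
i=4 t=23 v=4: → [23,28); WM=21
i=5 t=8 v=9: DROP (t<21-4); WM=21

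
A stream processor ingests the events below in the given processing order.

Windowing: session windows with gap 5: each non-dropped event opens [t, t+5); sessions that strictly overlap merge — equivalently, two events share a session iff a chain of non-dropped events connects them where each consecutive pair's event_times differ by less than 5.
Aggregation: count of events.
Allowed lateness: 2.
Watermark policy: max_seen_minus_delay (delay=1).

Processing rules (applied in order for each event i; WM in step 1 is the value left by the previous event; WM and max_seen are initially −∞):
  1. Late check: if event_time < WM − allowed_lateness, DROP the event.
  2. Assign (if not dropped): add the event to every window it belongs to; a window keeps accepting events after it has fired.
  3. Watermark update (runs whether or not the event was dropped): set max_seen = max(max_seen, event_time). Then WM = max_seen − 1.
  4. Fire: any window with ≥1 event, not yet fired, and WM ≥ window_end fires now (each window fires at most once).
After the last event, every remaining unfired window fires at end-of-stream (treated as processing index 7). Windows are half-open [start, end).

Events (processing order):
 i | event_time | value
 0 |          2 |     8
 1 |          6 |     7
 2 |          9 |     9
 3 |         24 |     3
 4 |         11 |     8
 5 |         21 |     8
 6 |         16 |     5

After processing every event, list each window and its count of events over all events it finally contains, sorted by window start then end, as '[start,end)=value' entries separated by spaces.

[2,14)=3 [21,29)=2

i=0 t=2 v=8: → [2,7); WM=1
i=1 t=6 v=7: → [2,11); WM=5
i=2 t=9 v=9: → [2,14); WM=8
i=3 t=24 v=3: → [24,29); WM=23
i=4 t=11 v=8: DROP (t<23-2); WM=23
i=5 t=21 v=8: → [21,29); WM=23
i=6 t=16 v=5: DROP (t<23-2); WM=23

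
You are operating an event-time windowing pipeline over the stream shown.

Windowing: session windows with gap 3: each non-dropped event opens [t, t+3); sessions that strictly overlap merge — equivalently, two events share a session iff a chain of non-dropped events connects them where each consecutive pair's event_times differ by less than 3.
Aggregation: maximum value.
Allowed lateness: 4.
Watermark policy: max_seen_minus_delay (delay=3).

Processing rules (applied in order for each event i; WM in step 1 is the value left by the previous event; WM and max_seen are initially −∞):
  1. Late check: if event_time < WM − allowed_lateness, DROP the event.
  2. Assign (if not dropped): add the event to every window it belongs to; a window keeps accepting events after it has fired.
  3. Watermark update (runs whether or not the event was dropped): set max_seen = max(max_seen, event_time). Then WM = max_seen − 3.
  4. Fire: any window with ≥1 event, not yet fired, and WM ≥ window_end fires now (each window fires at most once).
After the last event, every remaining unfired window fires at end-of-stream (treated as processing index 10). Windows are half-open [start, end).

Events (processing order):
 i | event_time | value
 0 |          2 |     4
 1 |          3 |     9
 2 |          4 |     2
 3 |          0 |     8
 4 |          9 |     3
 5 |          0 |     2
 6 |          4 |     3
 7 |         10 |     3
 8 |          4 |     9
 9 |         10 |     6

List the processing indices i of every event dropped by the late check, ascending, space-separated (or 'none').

i=0 t=2 v=4: → [2,5); WM=-1
i=1 t=3 v=9: → [2,6); WM=0
i=2 t=4 v=2: → [2,7); WM=1
i=3 t=0 v=8: → [0,7); WM=1
i=4 t=9 v=3: → [9,12); WM=6
i=5 t=0 v=2: DROP (t<6-4); WM=6
i=6 t=4 v=3: → [0,7); WM=6
i=7 t=10 v=3: → [9,13); WM=7
i=8 t=4 v=9: → [0,7); WM=7
i=9 t=10 v=6: → [9,13); WM=7

5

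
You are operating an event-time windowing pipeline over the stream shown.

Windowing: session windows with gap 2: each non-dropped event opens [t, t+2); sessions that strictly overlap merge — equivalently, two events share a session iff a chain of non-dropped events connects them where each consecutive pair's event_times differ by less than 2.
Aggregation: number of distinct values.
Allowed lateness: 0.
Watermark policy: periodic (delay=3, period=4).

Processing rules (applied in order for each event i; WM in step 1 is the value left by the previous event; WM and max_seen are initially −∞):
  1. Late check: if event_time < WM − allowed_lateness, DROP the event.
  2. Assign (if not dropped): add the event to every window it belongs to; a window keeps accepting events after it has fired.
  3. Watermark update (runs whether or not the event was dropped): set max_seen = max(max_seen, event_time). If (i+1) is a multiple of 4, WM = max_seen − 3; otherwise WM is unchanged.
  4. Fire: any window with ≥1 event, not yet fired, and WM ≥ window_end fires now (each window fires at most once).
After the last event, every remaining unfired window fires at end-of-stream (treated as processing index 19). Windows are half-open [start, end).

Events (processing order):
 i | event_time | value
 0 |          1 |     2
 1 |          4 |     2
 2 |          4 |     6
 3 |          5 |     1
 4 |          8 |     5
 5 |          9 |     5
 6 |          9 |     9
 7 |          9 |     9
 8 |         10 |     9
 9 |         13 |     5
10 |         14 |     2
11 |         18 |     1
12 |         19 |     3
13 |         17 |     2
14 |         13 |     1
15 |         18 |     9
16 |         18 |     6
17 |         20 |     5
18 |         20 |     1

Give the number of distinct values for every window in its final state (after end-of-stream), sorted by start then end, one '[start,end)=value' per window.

[1,3)=1 [4,7)=3 [8,12)=2 [13,16)=2 [17,22)=6

i=0 t=1 v=2: → [1,3); WM=−∞
i=1 t=4 v=2: → [4,6); WM=−∞
i=2 t=4 v=6: → [4,6); WM=−∞
i=3 t=5 v=1: → [4,7); WM=2
i=4 t=8 v=5: → [8,10); WM=2
i=5 t=9 v=5: → [8,11); WM=2
i=6 t=9 v=9: → [8,11); WM=2
i=7 t=9 v=9: → [8,11); WM=6
i=8 t=10 v=9: → [8,12); WM=6
i=9 t=13 v=5: → [13,15); WM=6
i=10 t=14 v=2: → [13,16); WM=6
i=11 t=18 v=1: → [18,20); WM=15
i=12 t=19 v=3: → [18,21); WM=15
i=13 t=17 v=2: → [17,21); WM=15
i=14 t=13 v=1: DROP (t<15-0); WM=15
i=15 t=18 v=9: → [17,21); WM=16
i=16 t=18 v=6: → [17,21); WM=16
i=17 t=20 v=5: → [17,22); WM=16
i=18 t=20 v=1: → [17,22); WM=16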